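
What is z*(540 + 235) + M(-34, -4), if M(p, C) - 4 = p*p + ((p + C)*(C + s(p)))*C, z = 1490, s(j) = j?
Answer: 1150134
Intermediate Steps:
M(p, C) = 4 + p² + C*(C + p)² (M(p, C) = 4 + (p*p + ((p + C)*(C + p))*C) = 4 + (p² + ((C + p)*(C + p))*C) = 4 + (p² + (C + p)²*C) = 4 + (p² + C*(C + p)²) = 4 + p² + C*(C + p)²)
z*(540 + 235) + M(-34, -4) = 1490*(540 + 235) + (4 + (-4)³ + (-34)² - 4*(-34)² + 2*(-34)*(-4)²) = 1490*775 + (4 - 64 + 1156 - 4*1156 + 2*(-34)*16) = 1154750 + (4 - 64 + 1156 - 4624 - 1088) = 1154750 - 4616 = 1150134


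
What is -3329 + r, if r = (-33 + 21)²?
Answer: -3185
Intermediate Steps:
r = 144 (r = (-12)² = 144)
-3329 + r = -3329 + 144 = -3185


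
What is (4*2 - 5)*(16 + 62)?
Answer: 234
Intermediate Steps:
(4*2 - 5)*(16 + 62) = (8 - 5)*78 = 3*78 = 234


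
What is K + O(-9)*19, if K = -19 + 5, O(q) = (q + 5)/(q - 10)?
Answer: -10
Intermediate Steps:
O(q) = (5 + q)/(-10 + q)
K = -14
K + O(-9)*19 = -14 + ((5 - 9)/(-10 - 9))*19 = -14 + (-4/(-19))*19 = -14 - 1/19*(-4)*19 = -14 + (4/19)*19 = -14 + 4 = -10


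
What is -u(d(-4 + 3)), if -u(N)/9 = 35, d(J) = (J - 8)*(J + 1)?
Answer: 315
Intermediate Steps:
d(J) = (1 + J)*(-8 + J) (d(J) = (-8 + J)*(1 + J) = (1 + J)*(-8 + J))
u(N) = -315 (u(N) = -9*35 = -315)
-u(d(-4 + 3)) = -1*(-315) = 315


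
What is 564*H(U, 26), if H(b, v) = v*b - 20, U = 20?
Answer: 282000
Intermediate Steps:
H(b, v) = -20 + b*v (H(b, v) = b*v - 20 = -20 + b*v)
564*H(U, 26) = 564*(-20 + 20*26) = 564*(-20 + 520) = 564*500 = 282000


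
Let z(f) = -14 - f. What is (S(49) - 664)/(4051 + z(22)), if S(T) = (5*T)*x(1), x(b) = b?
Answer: -419/4015 ≈ -0.10436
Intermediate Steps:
S(T) = 5*T (S(T) = (5*T)*1 = 5*T)
(S(49) - 664)/(4051 + z(22)) = (5*49 - 664)/(4051 + (-14 - 1*22)) = (245 - 664)/(4051 + (-14 - 22)) = -419/(4051 - 36) = -419/4015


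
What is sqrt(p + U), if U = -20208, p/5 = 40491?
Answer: sqrt(182247) ≈ 426.90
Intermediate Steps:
p = 202455 (p = 5*40491 = 202455)
sqrt(p + U) = sqrt(202455 - 20208) = sqrt(182247)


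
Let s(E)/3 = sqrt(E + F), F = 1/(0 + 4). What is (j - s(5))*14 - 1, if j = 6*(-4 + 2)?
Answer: -169 - 21*sqrt(21) ≈ -265.23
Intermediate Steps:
F = 1/4 ≈ 0.25000
s(E) = 3*sqrt(1/4 + E) (s(E) = 3*sqrt(E + 1/4) = 3*sqrt(1/4 + E))
j = -12 (j = 6*(-2) = -12)
(j - s(5))*14 - 1 = (-12 - 3*sqrt(1 + 4*5)/2)*14 - 1 = (-12 - 3*sqrt(1 + 20)/2)*14 - 1 = (-12 - 3*sqrt(21)/2)*14 - 1 = (-168 - 21*sqrt(21)) - 1 = -169 - 21*sqrt(21)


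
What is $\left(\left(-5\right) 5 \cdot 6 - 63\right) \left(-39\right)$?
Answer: $8307$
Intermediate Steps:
$\left(\left(-5\right) 5 \cdot 6 - 63\right) \left(-39\right) = \left(\left(-25\right) 6 - 63\right) \left(-39\right) = \left(-150 - 63\right) \left(-39\right) = \left(-213\right) \left(-39\right) = 8307$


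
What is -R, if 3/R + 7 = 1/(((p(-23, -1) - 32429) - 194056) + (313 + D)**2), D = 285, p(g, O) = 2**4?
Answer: 393405/917944 ≈ 0.42857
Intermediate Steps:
p(g, O) = 16
R = -393405/917944 (R = 3/(-7 + 1/(((16 - 32429) - 194056) + (313 + 285)**2)) = 3/(-7 + 1/((-32413 - 194056) + 598**2)) = 3/(-7 + 1/(-226469 + 357604)) = 3/(-7 + 1/131135) = 3/(-917944/131135) = 3*(-131135/917944) = -393405/917944 ≈ -0.42857)
-R = -1*(-393405/917944) = 393405/917944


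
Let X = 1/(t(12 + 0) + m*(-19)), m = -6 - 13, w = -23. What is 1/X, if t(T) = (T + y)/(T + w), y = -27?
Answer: 3986/11 ≈ 362.36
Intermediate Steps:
m = -19
t(T) = (-27 + T)/(-23 + T) (t(T) = (T - 27)/(T - 23) = (-27 + T)/(-23 + T))
X = 11/3986 (X = 1/((-27 + (12 + 0))/(-23 + (12 + 0)) - 19*(-19)) = 1/((-27 + 12)/(-23 + 12) + 361) = 1/(-15/(-11) + 361) = 1/(-1/11*(-15) + 361) = 1/(15/11 + 361) = 1/(3986/11) = 11/3986 ≈ 0.0027597)
1/X = 1/(11/3986) = 3986/11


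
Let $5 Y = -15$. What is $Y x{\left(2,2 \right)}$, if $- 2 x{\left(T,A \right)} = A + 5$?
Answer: $\frac{21}{2} \approx 10.5$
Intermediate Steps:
$x{\left(T,A \right)} = - \frac{5}{2} - \frac{A}{2}$ ($x{\left(T,A \right)} = - \frac{A + 5}{2} = - \frac{5 + A}{2} = - \frac{5}{2} - \frac{A}{2}$)
$Y = -3$ ($Y = \frac{1}{5} \left(-15\right) = -3$)
$Y x{\left(2,2 \right)} = - 3 \left(- \frac{5}{2} - 1\right) = \left(-3\right) \left(- \frac{7}{2}\right) = \frac{21}{2}$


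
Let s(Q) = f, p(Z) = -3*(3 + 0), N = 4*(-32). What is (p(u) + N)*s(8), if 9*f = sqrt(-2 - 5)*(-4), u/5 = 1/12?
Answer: 548*I*sqrt(7)/9 ≈ 161.1*I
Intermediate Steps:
N = -128
u = 5/12 ≈ 0.41667
f = -4*I*sqrt(7)/9 (f = (sqrt(-2 - 5)*(-4))/9 = (sqrt(-7)*(-4))/9 = ((I*sqrt(7))*(-4))/9 = (-4*I*sqrt(7))/9 = -4*I*sqrt(7)/9 ≈ -1.1759*I)
p(Z) = -9 (p(Z) = -3*3 = -9)
s(Q) = -4*I*sqrt(7)/9
(p(u) + N)*s(8) = (-9 - 128)*(-4*I*sqrt(7)/9) = -(-548)*I*sqrt(7)/9 = 548*I*sqrt(7)/9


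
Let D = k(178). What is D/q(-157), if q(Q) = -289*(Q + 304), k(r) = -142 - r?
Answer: 320/42483 ≈ 0.0075324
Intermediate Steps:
D = -320 (D = -142 - 1*178 = -142 - 178 = -320)
q(Q) = -87856 - 289*Q (q(Q) = -289*(304 + Q) = -87856 - 289*Q)
D/q(-157) = -320/(-87856 - 289*(-157)) = -320/(-87856 + 45373) = -320/(-42483) = -320*(-1/42483) = 320/42483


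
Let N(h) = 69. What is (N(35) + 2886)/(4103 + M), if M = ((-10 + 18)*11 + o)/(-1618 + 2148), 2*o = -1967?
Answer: 3132300/4347389 ≈ 0.72050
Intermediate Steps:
o = -1967/2 (o = (½)*(-1967) = -1967/2 ≈ -983.50)
M = -1791/1060 (M = ((-10 + 18)*11 - 1967/2)/(-1618 + 2148) = (8*11 - 1967/2)/530 = (88 - 1967/2)*(1/530) = -1791/2*1/530 = -1791/1060 ≈ -1.6896)
(N(35) + 2886)/(4103 + M) = (69 + 2886)/(4103 - 1791/1060) = 2955/(4347389/1060) = 2955*(1060/4347389) = 3132300/4347389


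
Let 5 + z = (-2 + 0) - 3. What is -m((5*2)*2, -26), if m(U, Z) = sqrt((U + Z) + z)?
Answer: -4*I ≈ -4.0*I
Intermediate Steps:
z = -10 (z = -5 + ((-2 + 0) - 3) = -5 + (-2 - 3) = -5 - 5 = -10)
m(U, Z) = sqrt(-10 + U + Z) (m(U, Z) = sqrt((U + Z) - 10) = sqrt(-10 + U + Z))
-m((5*2)*2, -26) = -sqrt(-10 + (5*2)*2 - 26) = -sqrt(-10 + 10*2 - 26) = -sqrt(-10 + 20 - 26) = -sqrt(-16) = -4*I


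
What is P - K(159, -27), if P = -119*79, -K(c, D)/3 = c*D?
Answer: -22280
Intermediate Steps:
K(c, D) = -3*D*c (K(c, D) = -3*c*D = -3*D*c)
P = -9401
P - K(159, -27) = -9401 - (-3)*(-27)*159 = -9401 - 1*12879 = -9401 - 12879 = -22280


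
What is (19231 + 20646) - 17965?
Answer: 21912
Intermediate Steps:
(19231 + 20646) - 17965 = 39877 - 17965 = 21912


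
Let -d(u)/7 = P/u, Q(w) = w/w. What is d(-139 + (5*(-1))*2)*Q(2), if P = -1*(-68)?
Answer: 476/149 ≈ 3.1946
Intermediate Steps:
Q(w) = 1
P = 68
d(u) = -476/u
d(-139 + (5*(-1))*2)*Q(2) = -476/(-139 + (5*(-1))*2)*1 = -476/(-139 - 5*2)*1 = -476/(-139 - 10)*1 = -476/(-149)*1 = -476*(-1/149)*1 = (476/149)*1 = 476/149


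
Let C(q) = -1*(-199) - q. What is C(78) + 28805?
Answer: 28926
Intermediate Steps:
C(q) = 199 - q
C(78) + 28805 = (199 - 1*78) + 28805 = (199 - 78) + 28805 = 121 + 28805 = 28926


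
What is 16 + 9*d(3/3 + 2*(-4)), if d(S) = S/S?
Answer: 25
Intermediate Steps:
d(S) = 1
16 + 9*d(3/3 + 2*(-4)) = 16 + 9*1 = 16 + 9 = 25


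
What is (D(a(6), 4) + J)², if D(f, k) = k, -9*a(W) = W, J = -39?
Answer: 1225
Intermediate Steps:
a(W) = -W/9
(D(a(6), 4) + J)² = (4 - 39)² = (-35)² = 1225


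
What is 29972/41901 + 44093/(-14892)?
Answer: -155688641/69332188 ≈ -2.2455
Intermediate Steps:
29972/41901 + 44093/(-14892) = 29972*(1/41901) + 44093*(-1/14892) = 29972/41901 - 44093/14892 = -155688641/69332188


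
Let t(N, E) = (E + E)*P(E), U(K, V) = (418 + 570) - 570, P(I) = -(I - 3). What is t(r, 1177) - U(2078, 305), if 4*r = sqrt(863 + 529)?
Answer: -2764014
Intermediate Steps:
P(I) = 3 - I (P(I) = -(-3 + I) = 3 - I)
U(K, V) = 418 (U(K, V) = 988 - 570 = 418)
r = sqrt(87) (r = sqrt(863 + 529)/4 = sqrt(1392)/4 = (4*sqrt(87))/4 = sqrt(87) ≈ 9.3274)
t(N, E) = 2*E*(3 - E) (t(N, E) = (E + E)*(3 - E) = (2*E)*(3 - E) = 2*E*(3 - E))
t(r, 1177) - U(2078, 305) = 2*1177*(3 - 1*1177) - 1*418 = 2*1177*(3 - 1177) - 418 = 2*1177*(-1174) - 418 = -2763596 - 418 = -2764014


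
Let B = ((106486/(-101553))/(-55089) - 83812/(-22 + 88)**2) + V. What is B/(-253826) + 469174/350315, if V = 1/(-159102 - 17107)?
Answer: 645718226353019719112582476/482106805332533733055781385 ≈ 1.3394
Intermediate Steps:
V = -1/176209 (V = 1/(-176209) = -1/176209 ≈ -5.6751e-6)
B = -208639459923908764/10843723076057883 (B = ((106486/(-101553))/(-55089) - 83812/(-22 + 88)**2) - 1/176209 = ((106486*(-1/101553))*(-1/55089) - 83812/(66**2)) - 1/176209 = (-106486/101553*(-1/55089) - 83812/4356) - 1/176209 = (106486/5594453217 - 83812*1/4356) - 1/176209 = (106486/5594453217 - 20953/1089) - 1/176209 = -13024495810283/676928839257 - 1/176209 = -208639459923908764/10843723076057883 ≈ -19.241)
B/(-253826) + 469174/350315 = -208639459923908764/10843723076057883/(-253826) + 469174/350315 = -208639459923908764/10843723076057883*(-1/253826) + 469174*(1/350315) = 104319729961954382/1376209426751734105179 + 469174/350315 = 645718226353019719112582476/482106805332533733055781385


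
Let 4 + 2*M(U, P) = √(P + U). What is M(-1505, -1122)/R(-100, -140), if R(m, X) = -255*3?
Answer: 2/765 - I*√2627/1530 ≈ 0.0026144 - 0.0335*I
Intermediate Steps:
R(m, X) = -765
M(U, P) = -2 + √(P + U)/2
M(-1505, -1122)/R(-100, -140) = (-2 + √(-1122 - 1505)/2)/(-765) = (-2 + √(-2627)/2)*(-1/765) = (-2 + (I*√2627)/2)*(-1/765) = (-2 + I*√2627/2)*(-1/765) = 2/765 - I*√2627/1530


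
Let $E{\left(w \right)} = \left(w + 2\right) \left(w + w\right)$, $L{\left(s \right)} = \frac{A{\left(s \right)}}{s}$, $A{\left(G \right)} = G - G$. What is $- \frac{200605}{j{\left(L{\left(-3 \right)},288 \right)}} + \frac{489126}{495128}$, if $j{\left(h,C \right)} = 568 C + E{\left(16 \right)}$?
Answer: $- \frac{475755707}{2032005312} \approx -0.23413$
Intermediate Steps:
$A{\left(G \right)} = 0$
$L{\left(s \right)} = 0$ ($L{\left(s \right)} = \frac{0}{s} = 0$)
$E{\left(w \right)} = 2 w \left(2 + w\right)$ ($E{\left(w \right)} = \left(2 + w\right) 2 w = 2 w \left(2 + w\right)$)
$j{\left(h,C \right)} = 576 + 568 C$ ($j{\left(h,C \right)} = 568 C + 2 \cdot 16 \left(2 + 16\right) = 568 C + 2 \cdot 16 \cdot 18 = 568 C + 576 = 576 + 568 C$)
$- \frac{200605}{j{\left(L{\left(-3 \right)},288 \right)}} + \frac{489126}{495128} = - \frac{200605}{576 + 568 \cdot 288} + \frac{489126}{495128} = - \frac{200605}{576 + 163584} + 489126 \cdot \frac{1}{495128} = - \frac{200605}{164160} + \frac{244563}{247564} = \left(-200605\right) \frac{1}{164160} + \frac{244563}{247564} = - \frac{40121}{32832} + \frac{244563}{247564} = - \frac{475755707}{2032005312}$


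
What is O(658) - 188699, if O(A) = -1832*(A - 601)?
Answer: -293123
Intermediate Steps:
O(A) = 1101032 - 1832*A (O(A) = -1832*(-601 + A) = 1101032 - 1832*A)
O(658) - 188699 = (1101032 - 1832*658) - 188699 = (1101032 - 1205456) - 188699 = -104424 - 188699 = -293123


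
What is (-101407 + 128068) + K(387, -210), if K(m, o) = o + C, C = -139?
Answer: 26312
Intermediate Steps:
K(m, o) = -139 + o (K(m, o) = o - 139 = -139 + o)
(-101407 + 128068) + K(387, -210) = (-101407 + 128068) + (-139 - 210) = 26661 - 349 = 26312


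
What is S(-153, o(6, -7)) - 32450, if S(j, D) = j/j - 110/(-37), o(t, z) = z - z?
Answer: -1200503/37 ≈ -32446.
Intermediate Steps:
o(t, z) = 0
S(j, D) = 147/37 (S(j, D) = 1 - 110*(-1/37) = 1 + 110/37 = 147/37)
S(-153, o(6, -7)) - 32450 = 147/37 - 32450 = -1200503/37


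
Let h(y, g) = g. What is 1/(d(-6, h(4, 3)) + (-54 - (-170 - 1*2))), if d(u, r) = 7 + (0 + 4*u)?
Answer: 1/101 ≈ 0.0099010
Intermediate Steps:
d(u, r) = 7 + 4*u
1/(d(-6, h(4, 3)) + (-54 - (-170 - 1*2))) = 1/((7 + 4*(-6)) + (-54 - (-170 - 1*2))) = 1/((7 - 24) + (-54 - (-170 - 2))) = 1/(-17 + (-54 - 1*(-172))) = 1/(-17 + (-54 + 172)) = 1/(-17 + 118) = 1/101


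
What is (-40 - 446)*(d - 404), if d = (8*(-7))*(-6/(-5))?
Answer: 1145016/5 ≈ 2.2900e+5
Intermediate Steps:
d = -336/5 (d = -(-336)*(-1)/5 = -56*6/5 = -336/5 ≈ -67.200)
(-40 - 446)*(d - 404) = (-40 - 446)*(-336/5 - 404) = -486*(-2356/5) = 1145016/5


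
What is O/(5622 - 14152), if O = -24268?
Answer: 12134/4265 ≈ 2.8450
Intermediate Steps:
O/(5622 - 14152) = -24268/(5622 - 14152) = -24268/(-8530) = -24268*(-1/8530) = 12134/4265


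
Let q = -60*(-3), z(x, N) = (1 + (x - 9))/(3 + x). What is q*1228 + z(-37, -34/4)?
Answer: 7515405/34 ≈ 2.2104e+5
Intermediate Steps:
z(x, N) = (-8 + x)/(3 + x) (z(x, N) = (1 + (-9 + x))/(3 + x) = (-8 + x)/(3 + x))
q = 180 (q = -10*(-18) = 180)
q*1228 + z(-37, -34/4) = 180*1228 + (-8 - 37)/(3 - 37) = 221040 - 45/(-34) = 221040 - 1/34*(-45) = 221040 + 45/34 = 7515405/34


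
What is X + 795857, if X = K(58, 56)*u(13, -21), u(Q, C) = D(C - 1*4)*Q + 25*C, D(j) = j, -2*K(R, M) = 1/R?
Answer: 46160131/58 ≈ 7.9586e+5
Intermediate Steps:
K(R, M) = -1/(2*R)
u(Q, C) = 25*C + Q*(-4 + C) (u(Q, C) = (C - 1*4)*Q + 25*C = (C - 4)*Q + 25*C = (-4 + C)*Q + 25*C = Q*(-4 + C) + 25*C = 25*C + Q*(-4 + C))
X = 425/58 (X = (-½/58)*(25*(-21) + 13*(-4 - 21)) = (-½*1/58)*(-525 + 13*(-25)) = -(-525 - 325)/116 = -1/116*(-850) = 425/58 ≈ 7.3276)
X + 795857 = 425/58 + 795857 = 46160131/58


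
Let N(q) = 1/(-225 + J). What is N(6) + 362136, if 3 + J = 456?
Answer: 82567009/228 ≈ 3.6214e+5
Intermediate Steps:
J = 453 (J = -3 + 456 = 453)
N(q) = 1/228 (N(q) = 1/(-225 + 453) = 1/228)
N(6) + 362136 = 1/228 + 362136 = 82567009/228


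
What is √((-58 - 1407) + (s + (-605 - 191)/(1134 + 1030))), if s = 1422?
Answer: I*√12692942/541 ≈ 6.5854*I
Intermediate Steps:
√((-58 - 1407) + (s + (-605 - 191)/(1134 + 1030))) = √((-58 - 1407) + (1422 + (-605 - 191)/(1134 + 1030))) = √(-1465 + (1422 - 796/2164)) = √(-1465 + (1422 - 796*1/2164)) = √(-1465 + (1422 - 199/541)) = √(-1465 + 769103/541) = √(-23462/541) = I*√12692942/541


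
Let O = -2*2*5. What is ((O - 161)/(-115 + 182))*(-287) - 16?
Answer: 50875/67 ≈ 759.33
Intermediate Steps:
O = -20 (O = -4*5 = -20)
((O - 161)/(-115 + 182))*(-287) - 16 = ((-20 - 161)/(-115 + 182))*(-287) - 16 = -181/67*(-287) - 16 = 51947/67 - 16 = 50875/67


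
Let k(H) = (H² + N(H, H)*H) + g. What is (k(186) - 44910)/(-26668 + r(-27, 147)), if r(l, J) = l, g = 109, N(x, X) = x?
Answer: -24391/26695 ≈ -0.91369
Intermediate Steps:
k(H) = 109 + 2*H² (k(H) = (H² + H*H) + 109 = (H² + H²) + 109 = 2*H² + 109 = 109 + 2*H²)
(k(186) - 44910)/(-26668 + r(-27, 147)) = ((109 + 2*186²) - 44910)/(-26668 - 27) = ((109 + 2*34596) - 44910)/(-26695) = ((109 + 69192) - 44910)*(-1/26695) = (69301 - 44910)*(-1/26695) = 24391*(-1/26695) = -24391/26695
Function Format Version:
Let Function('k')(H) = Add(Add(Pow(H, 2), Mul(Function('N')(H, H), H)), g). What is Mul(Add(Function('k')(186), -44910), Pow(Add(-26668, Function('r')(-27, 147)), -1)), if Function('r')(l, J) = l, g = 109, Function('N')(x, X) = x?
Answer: Rational(-24391, 26695) ≈ -0.91369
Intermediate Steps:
Function('k')(H) = Add(109, Mul(2, Pow(H, 2))) (Function('k')(H) = Add(Add(Pow(H, 2), Mul(H, H)), 109) = Add(Add(Pow(H, 2), Pow(H, 2)), 109) = Add(Mul(2, Pow(H, 2)), 109) = Add(109, Mul(2, Pow(H, 2))))
Mul(Add(Function('k')(186), -44910), Pow(Add(-26668, Function('r')(-27, 147)), -1)) = Mul(Add(Add(109, Mul(2, Pow(186, 2))), -44910), Pow(Add(-26668, -27), -1)) = Mul(Add(Add(109, Mul(2, 34596)), -44910), Pow(-26695, -1)) = Mul(Add(Add(109, 69192), -44910), Rational(-1, 26695)) = Mul(Add(69301, -44910), Rational(-1, 26695)) = Mul(24391, Rational(-1, 26695)) = Rational(-24391, 26695)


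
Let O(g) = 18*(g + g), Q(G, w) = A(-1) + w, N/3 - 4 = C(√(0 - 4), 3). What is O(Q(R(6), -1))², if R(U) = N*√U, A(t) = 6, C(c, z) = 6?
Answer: 32400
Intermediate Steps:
N = 30 (N = 12 + 3*6 = 12 + 18 = 30)
R(U) = 30*√U
Q(G, w) = 6 + w
O(g) = 36*g (O(g) = 18*(2*g) = 36*g)
O(Q(R(6), -1))² = (36*(6 - 1))² = (36*5)² = 180² = 32400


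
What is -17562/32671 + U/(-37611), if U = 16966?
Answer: -1214820568/1228788981 ≈ -0.98863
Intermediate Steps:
-17562/32671 + U/(-37611) = -17562/32671 + 16966/(-37611) = -17562*1/32671 + 16966*(-1/37611) = -17562/32671 - 16966/37611 = -1214820568/1228788981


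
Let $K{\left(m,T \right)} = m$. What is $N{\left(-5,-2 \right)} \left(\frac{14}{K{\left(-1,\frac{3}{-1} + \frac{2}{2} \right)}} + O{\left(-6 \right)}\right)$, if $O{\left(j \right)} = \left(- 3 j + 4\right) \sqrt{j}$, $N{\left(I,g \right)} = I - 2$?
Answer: $98 - 154 i \sqrt{6} \approx 98.0 - 377.22 i$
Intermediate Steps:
$N{\left(I,g \right)} = -2 + I$
$O{\left(j \right)} = \sqrt{j} \left(4 - 3 j\right)$ ($O{\left(j \right)} = \left(4 - 3 j\right) \sqrt{j} = \sqrt{j} \left(4 - 3 j\right)$)
$N{\left(-5,-2 \right)} \left(\frac{14}{K{\left(-1,\frac{3}{-1} + \frac{2}{2} \right)}} + O{\left(-6 \right)}\right) = \left(-2 - 5\right) \left(\frac{14}{-1} + \sqrt{-6} \left(4 - -18\right)\right) = - 7 \left(14 \left(-1\right) + i \sqrt{6} \left(4 + 18\right)\right) = - 7 \left(-14 + i \sqrt{6} \cdot 22\right) = - 7 \left(-14 + 22 i \sqrt{6}\right) = 98 - 154 i \sqrt{6}$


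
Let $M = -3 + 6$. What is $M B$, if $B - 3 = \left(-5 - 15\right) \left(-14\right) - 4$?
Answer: $837$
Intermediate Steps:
$B = 279$ ($B = 3 - \left(4 - \left(-5 - 15\right) \left(-14\right)\right) = 3 - -276 = 3 + \left(280 - 4\right) = 3 + 276 = 279$)
$M = 3$
$M B = 3 \cdot 279 = 837$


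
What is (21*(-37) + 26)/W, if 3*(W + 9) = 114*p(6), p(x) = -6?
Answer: 751/237 ≈ 3.1688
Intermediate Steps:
W = -237 (W = -9 + (114*(-6))/3 = -9 + (⅓)*(-684) = -9 - 228 = -237)
(21*(-37) + 26)/W = (21*(-37) + 26)/(-237) = (-777 + 26)*(-1/237) = -751*(-1/237) = 751/237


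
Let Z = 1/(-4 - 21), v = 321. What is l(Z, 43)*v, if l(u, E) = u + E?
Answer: 344754/25 ≈ 13790.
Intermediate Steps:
Z = -1/25 (Z = 1/(-25) = -1/25 ≈ -0.040000)
l(u, E) = E + u
l(Z, 43)*v = (43 - 1/25)*321 = (1074/25)*321 = 344754/25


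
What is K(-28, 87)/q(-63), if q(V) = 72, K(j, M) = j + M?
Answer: 59/72 ≈ 0.81944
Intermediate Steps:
K(j, M) = M + j
K(-28, 87)/q(-63) = (87 - 28)/72 = 59*(1/72) = 59/72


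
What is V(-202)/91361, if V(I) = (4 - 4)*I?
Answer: 0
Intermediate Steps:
V(I) = 0 (V(I) = 0*I = 0)
V(-202)/91361 = 0/91361 = 0*(1/91361) = 0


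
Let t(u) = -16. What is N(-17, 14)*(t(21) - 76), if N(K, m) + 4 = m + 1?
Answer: -1012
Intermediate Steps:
N(K, m) = -3 + m (N(K, m) = -4 + (m + 1) = -4 + (1 + m) = -3 + m)
N(-17, 14)*(t(21) - 76) = (-3 + 14)*(-16 - 76) = 11*(-92) = -1012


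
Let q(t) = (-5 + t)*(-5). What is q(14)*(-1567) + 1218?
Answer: 71733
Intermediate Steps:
q(t) = 25 - 5*t
q(14)*(-1567) + 1218 = (25 - 5*14)*(-1567) + 1218 = (25 - 70)*(-1567) + 1218 = -45*(-1567) + 1218 = 70515 + 1218 = 71733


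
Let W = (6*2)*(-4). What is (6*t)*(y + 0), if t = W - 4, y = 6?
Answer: -1872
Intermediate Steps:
W = -48 (W = 12*(-4) = -48)
t = -52 (t = -48 - 4 = -52)
(6*t)*(y + 0) = (6*(-52))*(6 + 0) = -312*6 = -1872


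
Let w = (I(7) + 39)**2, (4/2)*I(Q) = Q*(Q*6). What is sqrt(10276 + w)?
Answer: 2*sqrt(11218) ≈ 211.83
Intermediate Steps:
I(Q) = 3*Q**2 (I(Q) = (Q*(Q*6))/2 = (Q*(6*Q))/2 = (6*Q**2)/2 = 3*Q**2)
w = 34596 (w = (3*7**2 + 39)**2 = (3*49 + 39)**2 = (147 + 39)**2 = 186**2 = 34596)
sqrt(10276 + w) = sqrt(10276 + 34596) = sqrt(44872) = 2*sqrt(11218)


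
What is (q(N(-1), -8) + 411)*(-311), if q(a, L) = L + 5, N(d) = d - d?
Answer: -126888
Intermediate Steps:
N(d) = 0
q(a, L) = 5 + L
(q(N(-1), -8) + 411)*(-311) = ((5 - 8) + 411)*(-311) = (-3 + 411)*(-311) = 408*(-311) = -126888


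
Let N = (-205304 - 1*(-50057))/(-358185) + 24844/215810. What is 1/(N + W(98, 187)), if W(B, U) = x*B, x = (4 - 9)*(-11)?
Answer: 2576663495/13889629658157 ≈ 0.00018551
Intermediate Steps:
x = 55 (x = -5*(-11) = 55)
W(B, U) = 55*B
N = 1413420107/2576663495 (N = (-205304 + 50057)*(-1/358185) + 24844*(1/215810) = -155247*(-1/358185) + 12422/107905 = 51749/119395 + 12422/107905 = 1413420107/2576663495 ≈ 0.54855)
1/(N + W(98, 187)) = 1/(1413420107/2576663495 + 55*98) = 1/(1413420107/2576663495 + 5390) = 1/(13889629658157/2576663495) = 2576663495/13889629658157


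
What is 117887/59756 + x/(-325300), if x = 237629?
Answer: 1509305161/1214914175 ≈ 1.2423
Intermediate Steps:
117887/59756 + x/(-325300) = 117887/59756 + 237629/(-325300) = 117887*(1/59756) + 237629*(-1/325300) = 117887/59756 - 237629/325300 = 1509305161/1214914175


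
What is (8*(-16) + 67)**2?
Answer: 3721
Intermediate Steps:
(8*(-16) + 67)**2 = (-128 + 67)**2 = (-61)**2 = 3721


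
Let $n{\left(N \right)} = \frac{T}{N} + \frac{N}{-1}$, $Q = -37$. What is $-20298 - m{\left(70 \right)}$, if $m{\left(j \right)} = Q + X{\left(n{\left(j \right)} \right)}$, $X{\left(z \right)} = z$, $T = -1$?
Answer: $- \frac{1413369}{70} \approx -20191.0$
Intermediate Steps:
$n{\left(N \right)} = - N - \frac{1}{N}$ ($n{\left(N \right)} = - \frac{1}{N} + \frac{N}{-1} = - \frac{1}{N} + N \left(-1\right) = - \frac{1}{N} - N = - N - \frac{1}{N}$)
$m{\left(j \right)} = -37 - j - \frac{1}{j}$ ($m{\left(j \right)} = -37 - \left(j + \frac{1}{j}\right) = -37 - j - \frac{1}{j}$)
$-20298 - m{\left(70 \right)} = -20298 - \left(-37 - 70 - \frac{1}{70}\right) = -20298 - - \frac{7491}{70} = -20298 + \frac{7491}{70} = - \frac{1413369}{70}$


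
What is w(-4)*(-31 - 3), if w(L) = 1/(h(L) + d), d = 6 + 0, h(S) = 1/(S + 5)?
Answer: -34/7 ≈ -4.8571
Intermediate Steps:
h(S) = 1/(5 + S)
d = 6
w(L) = 1/(6 + 1/(5 + L)) (w(L) = 1/(1/(5 + L) + 6) = 1/(6 + 1/(5 + L)))
w(-4)*(-31 - 3) = ((5 - 4)/(31 + 6*(-4)))*(-31 - 3) = (1/(31 - 24))*(-34) = (1/7)*(-34) = ((⅐)*1)*(-34) = (⅐)*(-34) = -34/7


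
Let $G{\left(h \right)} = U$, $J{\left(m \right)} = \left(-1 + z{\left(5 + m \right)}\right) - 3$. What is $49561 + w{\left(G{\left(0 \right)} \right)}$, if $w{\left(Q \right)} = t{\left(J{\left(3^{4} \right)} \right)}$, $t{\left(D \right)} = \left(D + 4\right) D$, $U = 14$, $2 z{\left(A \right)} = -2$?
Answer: $49566$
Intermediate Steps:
$z{\left(A \right)} = -1$ ($z{\left(A \right)} = \frac{1}{2} \left(-2\right) = -1$)
$J{\left(m \right)} = -5$ ($J{\left(m \right)} = \left(-1 - 1\right) - 3 = -2 - 3 = -5$)
$t{\left(D \right)} = D \left(4 + D\right)$ ($t{\left(D \right)} = \left(4 + D\right) D = D \left(4 + D\right)$)
$G{\left(h \right)} = 14$
$w{\left(Q \right)} = 5$ ($w{\left(Q \right)} = - 5 \left(4 - 5\right) = \left(-5\right) \left(-1\right) = 5$)
$49561 + w{\left(G{\left(0 \right)} \right)} = 49561 + 5 = 49566$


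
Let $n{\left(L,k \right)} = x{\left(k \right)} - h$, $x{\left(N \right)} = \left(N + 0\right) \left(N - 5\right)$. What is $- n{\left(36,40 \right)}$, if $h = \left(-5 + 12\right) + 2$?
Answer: $-1391$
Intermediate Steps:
$x{\left(N \right)} = N \left(-5 + N\right)$
$h = 9$ ($h = 7 + 2 = 9$)
$n{\left(L,k \right)} = -9 + k \left(-5 + k\right)$ ($n{\left(L,k \right)} = k \left(-5 + k\right) - 9 = -9 + k \left(-5 + k\right)$)
$- n{\left(36,40 \right)} = - (-9 + 40 \left(-5 + 40\right)) = - (-9 + 40 \cdot 35) = - (-9 + 1400) = \left(-1\right) 1391 = -1391$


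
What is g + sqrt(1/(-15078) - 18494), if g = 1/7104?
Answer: 1/7104 + I*sqrt(4204538492574)/15078 ≈ 0.00014077 + 135.99*I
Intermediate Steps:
g = 1/7104 ≈ 0.00014077
g + sqrt(1/(-15078) - 18494) = 1/7104 + sqrt(1/(-15078) - 18494) = 1/7104 + sqrt(-1/15078 - 18494) = 1/7104 + sqrt(-278852533/15078) = 1/7104 + I*sqrt(4204538492574)/15078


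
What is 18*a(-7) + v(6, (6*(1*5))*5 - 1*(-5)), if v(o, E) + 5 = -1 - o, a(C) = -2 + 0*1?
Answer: -48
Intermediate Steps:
a(C) = -2 (a(C) = -2 + 0 = -2)
v(o, E) = -6 - o (v(o, E) = -5 + (-1 - o) = -6 - o)
18*a(-7) + v(6, (6*(1*5))*5 - 1*(-5)) = 18*(-2) + (-6 - 1*6) = -36 + (-6 - 6) = -36 - 12 = -48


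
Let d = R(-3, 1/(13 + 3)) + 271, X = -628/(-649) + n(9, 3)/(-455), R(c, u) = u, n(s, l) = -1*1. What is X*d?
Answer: 1242069093/4724720 ≈ 262.89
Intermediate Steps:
n(s, l) = -1
X = 286389/295295 (X = -628/(-649) - 1/(-455) = -628*(-1/649) - 1*(-1/455) = 628/649 + 1/455 = 286389/295295 ≈ 0.96984)
d = 4337/16 (d = 1/(13 + 3) + 271 = 1/16 + 271 = 4337/16 ≈ 271.06)
X*d = (286389/295295)*(4337/16) = 1242069093/4724720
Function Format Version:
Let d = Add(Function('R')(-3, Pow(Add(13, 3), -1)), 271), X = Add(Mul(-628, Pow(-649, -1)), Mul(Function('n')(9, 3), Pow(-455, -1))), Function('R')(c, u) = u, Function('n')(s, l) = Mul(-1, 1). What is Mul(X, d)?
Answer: Rational(1242069093, 4724720) ≈ 262.89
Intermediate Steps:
Function('n')(s, l) = -1
X = Rational(286389, 295295) (X = Add(Mul(-628, Pow(-649, -1)), Mul(-1, Pow(-455, -1))) = Add(Mul(-628, Rational(-1, 649)), Mul(-1, Rational(-1, 455))) = Add(Rational(628, 649), Rational(1, 455)) = Rational(286389, 295295) ≈ 0.96984)
d = Rational(4337, 16) (d = Add(Pow(Add(13, 3), -1), 271) = Add(Pow(16, -1), 271) = Add(Rational(1, 16), 271) = Rational(4337, 16) ≈ 271.06)
Mul(X, d) = Mul(Rational(286389, 295295), Rational(4337, 16)) = Rational(1242069093, 4724720)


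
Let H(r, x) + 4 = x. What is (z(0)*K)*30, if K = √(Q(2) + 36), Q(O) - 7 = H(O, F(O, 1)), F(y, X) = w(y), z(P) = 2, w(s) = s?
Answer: 60*√41 ≈ 384.19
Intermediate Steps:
F(y, X) = y
H(r, x) = -4 + x
Q(O) = 3 + O (Q(O) = 7 + (-4 + O) = 3 + O)
K = √41 (K = √((3 + 2) + 36) = √(5 + 36) = √41 ≈ 6.4031)
(z(0)*K)*30 = (2*√41)*30 = 60*√41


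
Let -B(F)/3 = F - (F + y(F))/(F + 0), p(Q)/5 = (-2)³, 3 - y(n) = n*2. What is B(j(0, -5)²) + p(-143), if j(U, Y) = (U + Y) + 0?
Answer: -2941/25 ≈ -117.64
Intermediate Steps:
y(n) = 3 - 2*n (y(n) = 3 - n*2 = 3 - 2*n)
j(U, Y) = U + Y
p(Q) = -40 (p(Q) = 5*(-2)³ = 5*(-8) = -40)
B(F) = -3*F + 3*(3 - F)/F (B(F) = -3*(F - (F + (3 - 2*F))/(F + 0)) = -3*(F - (3 - F)/F) = -3*F + 3*(3 - F)/F)
B(j(0, -5)²) + p(-143) = (-3 - 3*(0 - 5)² + 9/((0 - 5)²)) - 40 = (-3 - 3*(-5)² + 9/((-5)²)) - 40 = (-3 - 3*25 + 9/25) - 40 = (-3 - 75 + 9*(1/25)) - 40 = (-3 - 75 + 9/25) - 40 = -1941/25 - 40 = -2941/25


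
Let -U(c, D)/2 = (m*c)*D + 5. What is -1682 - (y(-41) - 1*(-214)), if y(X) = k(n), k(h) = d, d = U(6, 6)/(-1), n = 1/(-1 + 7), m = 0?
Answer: -1906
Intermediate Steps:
U(c, D) = -10 (U(c, D) = -2*((0*c)*D + 5) = -2*(0*D + 5) = -2*(0 + 5) = -2*5 = -10)
n = ⅙ (n = 1/6 = ⅙ ≈ 0.16667)
d = 10 (d = -10/(-1) = -10*(-1) = 10)
k(h) = 10
y(X) = 10
-1682 - (y(-41) - 1*(-214)) = -1682 - (10 - 1*(-214)) = -1682 - (10 + 214) = -1682 - 1*224 = -1682 - 224 = -1906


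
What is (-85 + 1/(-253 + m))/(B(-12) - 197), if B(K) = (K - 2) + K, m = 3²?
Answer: 20741/54412 ≈ 0.38118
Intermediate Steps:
m = 9
B(K) = -2 + 2*K (B(K) = (-2 + K) + K = -2 + 2*K)
(-85 + 1/(-253 + m))/(B(-12) - 197) = (-85 + 1/(-253 + 9))/((-2 + 2*(-12)) - 197) = (-85 + 1/(-244))/((-2 - 24) - 197) = (-85 - 1/244)/(-26 - 197) = -20741/244/(-223) = -20741/244*(-1/223) = 20741/54412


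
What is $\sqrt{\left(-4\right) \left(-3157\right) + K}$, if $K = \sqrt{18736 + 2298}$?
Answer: $\sqrt{12628 + \sqrt{21034}} \approx 113.02$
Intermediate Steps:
$K = \sqrt{21034} \approx 145.03$
$\sqrt{\left(-4\right) \left(-3157\right) + K} = \sqrt{\left(-4\right) \left(-3157\right) + \sqrt{21034}} = \sqrt{12628 + \sqrt{21034}}$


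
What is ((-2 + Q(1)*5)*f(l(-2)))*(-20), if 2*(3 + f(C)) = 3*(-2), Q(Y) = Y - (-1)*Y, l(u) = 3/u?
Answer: 960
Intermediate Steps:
Q(Y) = 2*Y (Q(Y) = Y + Y = 2*Y)
f(C) = -6 (f(C) = -3 + (3*(-2))/2 = -3 + (½)*(-6) = -3 - 3 = -6)
((-2 + Q(1)*5)*f(l(-2)))*(-20) = ((-2 + (2*1)*5)*(-6))*(-20) = ((-2 + 2*5)*(-6))*(-20) = ((-2 + 10)*(-6))*(-20) = (8*(-6))*(-20) = -48*(-20) = 960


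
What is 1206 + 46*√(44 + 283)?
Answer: 1206 + 46*√327 ≈ 2037.8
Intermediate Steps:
1206 + 46*√(44 + 283) = 1206 + 46*√327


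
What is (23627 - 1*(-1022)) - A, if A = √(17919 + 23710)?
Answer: 24649 - √41629 ≈ 24445.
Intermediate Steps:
A = √41629 ≈ 204.03
(23627 - 1*(-1022)) - A = (23627 - 1*(-1022)) - √41629 = (23627 + 1022) - √41629 = 24649 - √41629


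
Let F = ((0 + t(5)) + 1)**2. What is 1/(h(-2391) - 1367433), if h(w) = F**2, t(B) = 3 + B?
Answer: -1/1360872 ≈ -7.3482e-7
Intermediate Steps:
F = 81 (F = ((0 + (3 + 5)) + 1)**2 = ((0 + 8) + 1)**2 = (8 + 1)**2 = 9**2 = 81)
h(w) = 6561 (h(w) = 81**2 = 6561)
1/(h(-2391) - 1367433) = 1/(6561 - 1367433) = 1/(-1360872) = -1/1360872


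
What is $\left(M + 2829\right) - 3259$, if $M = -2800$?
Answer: $-3230$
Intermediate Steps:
$\left(M + 2829\right) - 3259 = \left(-2800 + 2829\right) - 3259 = 29 - 3259 = -3230$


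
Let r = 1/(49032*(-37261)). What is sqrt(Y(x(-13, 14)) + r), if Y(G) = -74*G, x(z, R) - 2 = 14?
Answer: I*sqrt(109778534969439791658)/304496892 ≈ 34.409*I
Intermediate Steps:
x(z, R) = 16 (x(z, R) = 2 + 14 = 16)
r = -1/1826981352 (r = (1/49032)*(-1/37261) = -1/1826981352 ≈ -5.4735e-10)
sqrt(Y(x(-13, 14)) + r) = sqrt(-74*16 - 1/1826981352) = sqrt(-1184 - 1/1826981352) = sqrt(-2163145920769/1826981352) = I*sqrt(109778534969439791658)/304496892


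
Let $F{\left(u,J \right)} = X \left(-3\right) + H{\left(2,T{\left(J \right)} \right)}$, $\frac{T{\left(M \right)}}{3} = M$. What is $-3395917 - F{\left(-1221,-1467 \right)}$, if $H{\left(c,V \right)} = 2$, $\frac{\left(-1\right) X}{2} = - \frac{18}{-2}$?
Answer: $-3395973$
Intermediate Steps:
$T{\left(M \right)} = 3 M$
$X = -18$ ($X = - 2 \left(- \frac{18}{-2}\right) = - 2 \left(\left(-18\right) \left(- \frac{1}{2}\right)\right) = \left(-2\right) 9 = -18$)
$F{\left(u,J \right)} = 56$ ($F{\left(u,J \right)} = \left(-18\right) \left(-3\right) + 2 = 54 + 2 = 56$)
$-3395917 - F{\left(-1221,-1467 \right)} = -3395917 - 56 = -3395973$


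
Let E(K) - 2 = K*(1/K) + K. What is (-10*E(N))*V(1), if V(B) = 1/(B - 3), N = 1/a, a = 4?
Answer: 65/4 ≈ 16.250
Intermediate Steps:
N = ¼ (N = 1/4 = ¼ ≈ 0.25000)
E(K) = 3 + K (E(K) = 2 + (K*(1/K) + K) = 2 + (K/K + K) = 2 + (1 + K) = 3 + K)
V(B) = 1/(-3 + B)
(-10*E(N))*V(1) = (-10*(3 + ¼))/(-3 + 1) = -10*13/4/(-2) = -65/2*(-½) = 65/4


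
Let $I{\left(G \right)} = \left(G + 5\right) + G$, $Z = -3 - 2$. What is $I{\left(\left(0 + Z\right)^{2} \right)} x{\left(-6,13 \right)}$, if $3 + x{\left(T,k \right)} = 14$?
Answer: $605$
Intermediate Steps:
$Z = -5$ ($Z = -3 - 2 = -5$)
$x{\left(T,k \right)} = 11$ ($x{\left(T,k \right)} = -3 + 14 = 11$)
$I{\left(G \right)} = 5 + 2 G$ ($I{\left(G \right)} = \left(5 + G\right) + G = 5 + 2 G$)
$I{\left(\left(0 + Z\right)^{2} \right)} x{\left(-6,13 \right)} = \left(5 + 2 \left(0 - 5\right)^{2}\right) 11 = \left(5 + 2 \left(-5\right)^{2}\right) 11 = \left(5 + 2 \cdot 25\right) 11 = \left(5 + 50\right) 11 = 55 \cdot 11 = 605$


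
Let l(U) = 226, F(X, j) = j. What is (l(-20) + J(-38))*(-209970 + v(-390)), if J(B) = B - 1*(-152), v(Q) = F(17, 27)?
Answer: -71380620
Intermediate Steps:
v(Q) = 27
J(B) = 152 + B (J(B) = B + 152 = 152 + B)
(l(-20) + J(-38))*(-209970 + v(-390)) = (226 + (152 - 38))*(-209970 + 27) = (226 + 114)*(-209943) = 340*(-209943) = -71380620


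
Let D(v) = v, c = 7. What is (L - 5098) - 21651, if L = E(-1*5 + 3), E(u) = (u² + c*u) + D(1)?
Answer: -26758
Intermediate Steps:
E(u) = 1 + u² + 7*u (E(u) = (u² + 7*u) + 1 = 1 + u² + 7*u)
L = -9 (L = 1 + (-1*5 + 3)² + 7*(-1*5 + 3) = 1 + (-5 + 3)² + 7*(-5 + 3) = 1 + (-2)² + 7*(-2) = 1 + 4 - 14 = -9)
(L - 5098) - 21651 = (-9 - 5098) - 21651 = -5107 - 21651 = -26758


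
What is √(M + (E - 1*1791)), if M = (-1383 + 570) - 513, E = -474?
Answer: 3*I*√399 ≈ 59.925*I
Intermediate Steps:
M = -1326 (M = -813 - 513 = -1326)
√(M + (E - 1*1791)) = √(-1326 + (-474 - 1*1791)) = √(-1326 + (-474 - 1791)) = √(-1326 - 2265) = √(-3591) = 3*I*√399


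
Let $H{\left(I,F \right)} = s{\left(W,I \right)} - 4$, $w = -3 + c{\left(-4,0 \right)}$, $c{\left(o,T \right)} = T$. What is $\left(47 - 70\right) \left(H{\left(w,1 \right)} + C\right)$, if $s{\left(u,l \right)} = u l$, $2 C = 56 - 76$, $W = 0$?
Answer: $322$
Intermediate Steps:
$w = -3$ ($w = -3 + 0 = -3$)
$C = -10$ ($C = \frac{56 - 76}{2} = \frac{1}{2} \left(-20\right) = -10$)
$s{\left(u,l \right)} = l u$
$H{\left(I,F \right)} = -4$ ($H{\left(I,F \right)} = I 0 - 4 = 0 - 4 = -4$)
$\left(47 - 70\right) \left(H{\left(w,1 \right)} + C\right) = \left(47 - 70\right) \left(-4 - 10\right) = \left(47 - 70\right) \left(-14\right) = \left(-23\right) \left(-14\right) = 322$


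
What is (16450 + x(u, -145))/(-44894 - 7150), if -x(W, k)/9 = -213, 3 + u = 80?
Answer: -18367/52044 ≈ -0.35291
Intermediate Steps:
u = 77 (u = -3 + 80 = 77)
x(W, k) = 1917 (x(W, k) = -9*(-213) = 1917)
(16450 + x(u, -145))/(-44894 - 7150) = (16450 + 1917)/(-44894 - 7150) = 18367/(-52044) = 18367*(-1/52044) = -18367/52044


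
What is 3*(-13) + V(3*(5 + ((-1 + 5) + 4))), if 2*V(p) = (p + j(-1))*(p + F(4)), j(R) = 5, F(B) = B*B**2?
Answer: 2227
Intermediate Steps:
F(B) = B**3
V(p) = (5 + p)*(64 + p)/2 (V(p) = ((p + 5)*(p + 4**3))/2 = ((5 + p)*(p + 64))/2 = ((5 + p)*(64 + p))/2 = (5 + p)*(64 + p)/2)
3*(-13) + V(3*(5 + ((-1 + 5) + 4))) = 3*(-13) + (160 + (3*(5 + ((-1 + 5) + 4)))**2/2 + 69*(3*(5 + ((-1 + 5) + 4)))/2) = -39 + (160 + (3*(5 + (4 + 4)))**2/2 + 69*(3*(5 + (4 + 4)))/2) = -39 + (160 + (3*(5 + 8))**2/2 + 69*(3*(5 + 8))/2) = -39 + (160 + (3*13)**2/2 + 69*(3*13)/2) = -39 + (160 + (1/2)*39**2 + (69/2)*39) = -39 + (160 + (1/2)*1521 + 2691/2) = -39 + (160 + 1521/2 + 2691/2) = -39 + 2266 = 2227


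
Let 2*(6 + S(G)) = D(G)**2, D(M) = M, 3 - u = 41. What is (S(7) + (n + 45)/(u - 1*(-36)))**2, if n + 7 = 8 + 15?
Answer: 144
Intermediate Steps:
n = 16 (n = -7 + (8 + 15) = -7 + 23 = 16)
u = -38 (u = 3 - 1*41 = 3 - 41 = -38)
S(G) = -6 + G**2/2
(S(7) + (n + 45)/(u - 1*(-36)))**2 = ((-6 + (1/2)*7**2) + (16 + 45)/(-38 - 1*(-36)))**2 = ((-6 + (1/2)*49) + 61/(-38 + 36))**2 = ((-6 + 49/2) + 61/(-2))**2 = (37/2 + 61*(-1/2))**2 = (37/2 - 61/2)**2 = (-12)**2 = 144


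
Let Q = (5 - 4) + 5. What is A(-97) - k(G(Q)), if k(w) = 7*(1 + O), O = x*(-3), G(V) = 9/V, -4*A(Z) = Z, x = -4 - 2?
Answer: -435/4 ≈ -108.75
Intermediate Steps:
x = -6
A(Z) = -Z/4
Q = 6 (Q = 1 + 5 = 6)
O = 18 (O = -6*(-3) = 18)
k(w) = 133 (k(w) = 7*(1 + 18) = 7*19 = 133)
A(-97) - k(G(Q)) = -1/4*(-97) - 1*133 = 97/4 - 133 = -435/4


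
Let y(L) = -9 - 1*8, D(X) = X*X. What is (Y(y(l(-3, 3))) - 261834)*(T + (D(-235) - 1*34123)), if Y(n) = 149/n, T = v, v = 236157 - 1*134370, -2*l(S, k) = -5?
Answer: -547019123703/17 ≈ -3.2178e+10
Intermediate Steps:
l(S, k) = 5/2 (l(S, k) = -1/2*(-5) = 5/2)
D(X) = X**2
v = 101787 (v = 236157 - 134370 = 101787)
T = 101787
y(L) = -17 (y(L) = -9 - 8 = -17)
(Y(y(l(-3, 3))) - 261834)*(T + (D(-235) - 1*34123)) = (149/(-17) - 261834)*(101787 + ((-235)**2 - 1*34123)) = (149*(-1/17) - 261834)*(101787 + (55225 - 34123)) = (-149/17 - 261834)*(101787 + 21102) = -4451327/17*122889 = -547019123703/17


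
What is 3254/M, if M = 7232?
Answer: 1627/3616 ≈ 0.44994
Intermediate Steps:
3254/M = 3254/7232 = 3254*(1/7232) = 1627/3616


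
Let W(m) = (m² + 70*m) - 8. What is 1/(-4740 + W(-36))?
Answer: -1/5972 ≈ -0.00016745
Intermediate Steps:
W(m) = -8 + m² + 70*m
1/(-4740 + W(-36)) = 1/(-4740 + (-8 + (-36)² + 70*(-36))) = 1/(-4740 + (-8 + 1296 - 2520)) = 1/(-4740 - 1232) = 1/(-5972) = -1/5972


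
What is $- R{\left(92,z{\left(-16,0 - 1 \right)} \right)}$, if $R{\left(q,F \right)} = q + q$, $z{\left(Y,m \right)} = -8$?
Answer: $-184$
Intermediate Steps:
$R{\left(q,F \right)} = 2 q$
$- R{\left(92,z{\left(-16,0 - 1 \right)} \right)} = - 2 \cdot 92 = \left(-1\right) 184 = -184$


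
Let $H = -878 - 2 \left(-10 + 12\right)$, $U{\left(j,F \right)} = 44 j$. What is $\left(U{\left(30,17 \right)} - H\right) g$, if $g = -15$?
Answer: $-33030$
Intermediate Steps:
$H = -882$ ($H = -878 - 2 \cdot 2 = -878 - 4 = -882$)
$\left(U{\left(30,17 \right)} - H\right) g = \left(44 \cdot 30 - -882\right) \left(-15\right) = \left(1320 + 882\right) \left(-15\right) = 2202 \left(-15\right) = -33030$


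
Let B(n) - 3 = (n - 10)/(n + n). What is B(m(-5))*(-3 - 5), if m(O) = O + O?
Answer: -32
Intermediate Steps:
m(O) = 2*O
B(n) = 3 + (-10 + n)/(2*n) (B(n) = 3 + (n - 10)/(n + n) = 3 + (-10 + n)/((2*n)) = 3 + (-10 + n)*(1/(2*n)) = 3 + (-10 + n)/(2*n))
B(m(-5))*(-3 - 5) = (7/2 - 5/(2*(-5)))*(-3 - 5) = (7/2 - 5/(-10))*(-8) = (7/2 - 5*(-⅒))*(-8) = (7/2 + ½)*(-8) = 4*(-8) = -32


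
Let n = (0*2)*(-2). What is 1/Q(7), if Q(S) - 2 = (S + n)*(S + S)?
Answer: 1/100 ≈ 0.010000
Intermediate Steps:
n = 0 (n = 0*(-2) = 0)
Q(S) = 2 + 2*S² (Q(S) = 2 + (S + 0)*(S + S) = 2 + S*(2*S) = 2 + 2*S²)
1/Q(7) = 1/(2 + 2*7²) = 1/(2 + 2*49) = 1/(2 + 98) = 1/100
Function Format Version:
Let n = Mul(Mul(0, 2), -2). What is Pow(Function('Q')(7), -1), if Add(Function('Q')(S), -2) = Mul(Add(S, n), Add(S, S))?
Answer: Rational(1, 100) ≈ 0.010000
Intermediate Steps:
n = 0 (n = Mul(0, -2) = 0)
Function('Q')(S) = Add(2, Mul(2, Pow(S, 2))) (Function('Q')(S) = Add(2, Mul(Add(S, 0), Add(S, S))) = Add(2, Mul(S, Mul(2, S))) = Add(2, Mul(2, Pow(S, 2))))
Pow(Function('Q')(7), -1) = Pow(Add(2, Mul(2, Pow(7, 2))), -1) = Pow(Add(2, Mul(2, 49)), -1) = Pow(Add(2, 98), -1) = Pow(100, -1) = Rational(1, 100)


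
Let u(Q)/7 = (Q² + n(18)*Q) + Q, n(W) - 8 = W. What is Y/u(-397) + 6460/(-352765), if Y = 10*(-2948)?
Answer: -48691080/1036353017 ≈ -0.046983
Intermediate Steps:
n(W) = 8 + W
Y = -29480
u(Q) = 7*Q² + 189*Q (u(Q) = 7*((Q² + (8 + 18)*Q) + Q) = 7*((Q² + 26*Q) + Q) = 7*(Q² + 27*Q) = 7*Q² + 189*Q)
Y/u(-397) + 6460/(-352765) = -29480*(-1/(2779*(27 - 397))) + 6460/(-352765) = -29480/(7*(-397)*(-370)) + 6460*(-1/352765) = -29480/1028230 - 1292/70553 = -29480*1/1028230 - 1292/70553 = -2948/102823 - 1292/70553 = -48691080/1036353017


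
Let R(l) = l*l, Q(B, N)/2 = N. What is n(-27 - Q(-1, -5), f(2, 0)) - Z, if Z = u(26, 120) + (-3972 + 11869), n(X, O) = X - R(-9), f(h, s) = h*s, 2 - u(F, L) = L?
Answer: -7877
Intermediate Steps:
u(F, L) = 2 - L
Q(B, N) = 2*N
R(l) = l**2
n(X, O) = -81 + X (n(X, O) = X - 1*(-9)**2 = X - 1*81 = X - 81 = -81 + X)
Z = 7779 (Z = (2 - 1*120) + (-3972 + 11869) = (2 - 120) + 7897 = -118 + 7897 = 7779)
n(-27 - Q(-1, -5), f(2, 0)) - Z = (-81 + (-27 - 2*(-5))) - 1*7779 = (-81 + (-27 - 1*(-10))) - 7779 = (-81 + (-27 + 10)) - 7779 = (-81 - 17) - 7779 = -98 - 7779 = -7877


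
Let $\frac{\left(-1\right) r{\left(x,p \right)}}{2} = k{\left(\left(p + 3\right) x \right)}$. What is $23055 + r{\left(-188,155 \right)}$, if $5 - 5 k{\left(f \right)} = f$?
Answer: $\frac{55857}{5} \approx 11171.0$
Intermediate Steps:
$k{\left(f \right)} = 1 - \frac{f}{5}$
$r{\left(x,p \right)} = -2 + \frac{2 x \left(3 + p\right)}{5}$ ($r{\left(x,p \right)} = - 2 \left(1 - \frac{\left(p + 3\right) x}{5}\right) = - 2 \left(1 - \frac{\left(3 + p\right) x}{5}\right) = - 2 \left(1 - \frac{x \left(3 + p\right)}{5}\right) = -2 + \frac{2 x \left(3 + p\right)}{5}$)
$23055 + r{\left(-188,155 \right)} = 23055 + \left(-2 + \frac{2}{5} \left(-188\right) \left(3 + 155\right)\right) = 23055 + \left(-2 + \frac{2}{5} \left(-188\right) 158\right) = 23055 - \frac{59418}{5} = \frac{55857}{5}$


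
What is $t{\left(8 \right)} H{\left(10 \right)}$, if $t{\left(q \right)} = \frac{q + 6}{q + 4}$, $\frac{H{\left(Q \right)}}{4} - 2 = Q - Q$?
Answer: $\frac{28}{3} \approx 9.3333$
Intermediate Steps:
$H{\left(Q \right)} = 8$ ($H{\left(Q \right)} = 8 + 4 \left(Q - Q\right) = 8 + 4 \cdot 0 = 8 + 0 = 8$)
$t{\left(q \right)} = \frac{6 + q}{4 + q}$
$t{\left(8 \right)} H{\left(10 \right)} = \frac{6 + 8}{4 + 8} \cdot 8 = \frac{1}{12} \cdot 14 \cdot 8 = \frac{7}{6} \cdot 8 = \frac{28}{3}$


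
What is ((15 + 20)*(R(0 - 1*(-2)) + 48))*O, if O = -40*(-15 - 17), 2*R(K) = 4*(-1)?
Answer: 2060800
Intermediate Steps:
R(K) = -2 (R(K) = (4*(-1))/2 = (½)*(-4) = -2)
O = 1280 (O = -40*(-32) = 1280)
((15 + 20)*(R(0 - 1*(-2)) + 48))*O = ((15 + 20)*(-2 + 48))*1280 = (35*46)*1280 = 1610*1280 = 2060800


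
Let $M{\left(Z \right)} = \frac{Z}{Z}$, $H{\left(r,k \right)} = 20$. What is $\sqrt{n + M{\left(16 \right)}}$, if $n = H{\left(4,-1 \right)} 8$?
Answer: $\sqrt{161} \approx 12.689$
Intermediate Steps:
$M{\left(Z \right)} = 1$
$n = 160$ ($n = 20 \cdot 8 = 160$)
$\sqrt{n + M{\left(16 \right)}} = \sqrt{160 + 1} = \sqrt{161}$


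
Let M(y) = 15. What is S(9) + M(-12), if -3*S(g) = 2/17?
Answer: 763/51 ≈ 14.961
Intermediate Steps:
S(g) = -2/51 (S(g) = -2/(3*17) = -⅓*2/17 = -2/51)
S(9) + M(-12) = -2/51 + 15 = 763/51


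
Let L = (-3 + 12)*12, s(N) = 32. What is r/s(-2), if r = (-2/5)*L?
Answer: -27/20 ≈ -1.3500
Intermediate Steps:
L = 108 (L = 9*12 = 108)
r = -216/5 (r = -2/5*108 = -2*⅕*108 = -⅖*108 = -216/5 ≈ -43.200)
r/s(-2) = -216/5/32 = -216/5*1/32 = -27/20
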